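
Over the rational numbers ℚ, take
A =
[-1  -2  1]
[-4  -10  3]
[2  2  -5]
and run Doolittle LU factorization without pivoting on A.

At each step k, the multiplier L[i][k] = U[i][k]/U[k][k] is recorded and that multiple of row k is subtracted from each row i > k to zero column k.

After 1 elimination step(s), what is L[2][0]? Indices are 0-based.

[col 0] pivot -1
  R1 -= 4*R0 → (0, -2, -1)  (L[1][0] := 4)
  R2 -= -2*R0 → (0, -2, -3)  (L[2][0] := -2)

L[2][0] = -2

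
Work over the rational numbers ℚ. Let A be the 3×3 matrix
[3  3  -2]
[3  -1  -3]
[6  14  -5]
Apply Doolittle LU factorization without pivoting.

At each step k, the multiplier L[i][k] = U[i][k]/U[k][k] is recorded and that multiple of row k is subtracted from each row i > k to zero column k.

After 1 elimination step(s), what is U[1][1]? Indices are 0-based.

U[1][1] = -4

k=0: U[0][0]=3
  eliminate (1,0): mult=1, new row 1: (0, -4, -1); set L[1][0]=1
  eliminate (2,0): mult=2, new row 2: (0, 8, -1); set L[2][0]=2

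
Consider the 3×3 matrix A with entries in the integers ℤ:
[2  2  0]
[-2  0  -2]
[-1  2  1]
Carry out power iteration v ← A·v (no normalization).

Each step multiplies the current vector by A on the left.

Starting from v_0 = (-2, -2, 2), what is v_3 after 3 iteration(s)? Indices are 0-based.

v_0 = (-2, -2, 2).
v_1 = A·v_0 = (-8, 0, 0).
v_2 = A·v_1 = (-16, 16, 8).
v_3 = A·v_2 = (0, 16, 56).

v_3 = (0, 16, 56)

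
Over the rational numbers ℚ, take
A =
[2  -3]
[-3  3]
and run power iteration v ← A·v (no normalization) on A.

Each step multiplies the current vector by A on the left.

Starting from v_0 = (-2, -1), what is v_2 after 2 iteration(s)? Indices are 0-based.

v_0 = (-2, -1).
v_1 = A·v_0 = (-1, 3).
v_2 = A·v_1 = (-11, 12).

v_2 = (-11, 12)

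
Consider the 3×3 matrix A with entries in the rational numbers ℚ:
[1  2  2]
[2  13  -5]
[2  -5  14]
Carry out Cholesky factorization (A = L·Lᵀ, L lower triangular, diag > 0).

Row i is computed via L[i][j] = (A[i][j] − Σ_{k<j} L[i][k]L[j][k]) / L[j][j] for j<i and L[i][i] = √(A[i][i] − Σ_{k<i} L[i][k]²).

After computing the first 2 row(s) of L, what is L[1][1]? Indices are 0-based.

Step 1: L[0][0] = √(1) = 1.
  L[1][0] = (2) / L[0][0] = 2.
Step 2: L[1][1] = √(9) = 3.

L[1][1] = 3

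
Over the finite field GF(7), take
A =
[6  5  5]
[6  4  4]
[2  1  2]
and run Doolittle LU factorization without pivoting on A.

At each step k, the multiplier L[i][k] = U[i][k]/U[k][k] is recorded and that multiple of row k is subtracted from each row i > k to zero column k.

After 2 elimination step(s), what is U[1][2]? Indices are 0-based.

U[1][2] = 6

Step 1: pivot at (0,0) is 6.
  row1 ← row1 − (1)·row0  ⇒  L[1][0]=1, U row1=(0, 6, 6)
  row2 ← row2 − (5)·row0  ⇒  L[2][0]=5, U row2=(0, 4, 5)
Step 2: pivot at (1,1) is 6.
  row2 ← row2 − (3)·row1  ⇒  L[2][1]=3, U row2=(0, 0, 1)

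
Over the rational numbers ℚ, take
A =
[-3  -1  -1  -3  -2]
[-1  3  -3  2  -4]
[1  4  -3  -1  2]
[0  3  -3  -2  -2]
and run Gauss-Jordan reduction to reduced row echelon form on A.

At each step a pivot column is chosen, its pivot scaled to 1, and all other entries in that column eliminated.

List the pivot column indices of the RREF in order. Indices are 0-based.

pivot columns: 0, 1, 2, 3

pivot(0,0)=-3: scale R0 → (1, 1/3, 1/3, 1, 2/3)
  clear (1,0): R1 −= (-1)R0 → (0, 10/3, -8/3, 3, -10/3)
  clear (2,0): R2 −= (1)R0 → (0, 11/3, -10/3, -2, 4/3)
pivot(1,1)=10/3: scale R1 → (0, 1, -4/5, 9/10, -1)
  clear (0,1): R0 −= (1/3)R1 → (1, 0, 3/5, 7/10, 1)
  clear (2,1): R2 −= (11/3)R1 → (0, 0, -2/5, -53/10, 5)
  clear (3,1): R3 −= (3)R1 → (0, 0, -3/5, -47/10, 1)
pivot(2,2)=-2/5: scale R2 → (0, 0, 1, 53/4, -25/2)
  clear (0,2): R0 −= (3/5)R2 → (1, 0, 0, -29/4, 17/2)
  clear (1,2): R1 −= (-4/5)R2 → (0, 1, 0, 23/2, -11)
  clear (3,2): R3 −= (-3/5)R2 → (0, 0, 0, 13/4, -13/2)
pivot(3,3)=13/4: scale R3 → (0, 0, 0, 1, -2)
  clear (0,3): R0 −= (-29/4)R3 → (1, 0, 0, 0, -6)
  clear (1,3): R1 −= (23/2)R3 → (0, 1, 0, 0, 12)
  clear (2,3): R2 −= (53/4)R3 → (0, 0, 1, 0, 14)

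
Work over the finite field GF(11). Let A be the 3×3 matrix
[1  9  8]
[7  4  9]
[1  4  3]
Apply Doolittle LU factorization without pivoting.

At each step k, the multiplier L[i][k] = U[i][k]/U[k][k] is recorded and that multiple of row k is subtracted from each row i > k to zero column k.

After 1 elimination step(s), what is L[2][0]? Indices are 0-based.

L[2][0] = 1

[col 0] pivot 1
  R1 -= 7*R0 → (0, 7, 8)  (L[1][0] := 7)
  R2 -= 1*R0 → (0, 6, 6)  (L[2][0] := 1)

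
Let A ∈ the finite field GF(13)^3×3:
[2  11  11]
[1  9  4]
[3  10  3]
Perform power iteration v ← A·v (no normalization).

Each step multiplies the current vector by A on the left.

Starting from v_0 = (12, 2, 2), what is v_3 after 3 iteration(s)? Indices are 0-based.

v_0 = (12, 2, 2).
v_1 = A·v_0 = (3, 12, 10).
v_2 = A·v_1 = (1, 8, 3).
v_3 = A·v_2 = (6, 7, 1).

v_3 = (6, 7, 1)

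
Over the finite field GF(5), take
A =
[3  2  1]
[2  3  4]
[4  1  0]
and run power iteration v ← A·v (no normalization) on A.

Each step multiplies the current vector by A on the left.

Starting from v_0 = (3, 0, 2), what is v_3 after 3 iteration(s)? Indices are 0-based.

v_3 = (1, 4, 4)

v_0 = (3, 0, 2).
v_1 = A·v_0 = (1, 4, 2).
v_2 = A·v_1 = (3, 2, 3).
v_3 = A·v_2 = (1, 4, 4).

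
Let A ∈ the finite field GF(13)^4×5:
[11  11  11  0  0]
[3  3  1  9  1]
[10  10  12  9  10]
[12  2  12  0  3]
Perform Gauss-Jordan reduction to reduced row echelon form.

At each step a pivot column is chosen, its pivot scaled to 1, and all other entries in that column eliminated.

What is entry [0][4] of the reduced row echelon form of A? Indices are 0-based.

[1] R0 /= 11  ⇒  (1, 1, 1, 0, 0)
     R1 -= 3·R0  ⇒  (0, 0, 11, 9, 1)
     R2 -= 10·R0  ⇒  (0, 0, 2, 9, 10)
     R3 -= 12·R0  ⇒  (0, 3, 0, 0, 3)
[2] R1 <-> R3
[2] R1 /= 3  ⇒  (0, 1, 0, 0, 1)
     R0 -= 1·R1  ⇒  (1, 0, 1, 0, 12)
[3] R2 /= 2  ⇒  (0, 0, 1, 11, 5)
     R0 -= 1·R2  ⇒  (1, 0, 0, 2, 7)
     R3 -= 11·R2  ⇒  (0, 0, 0, 5, 11)
[4] R3 /= 5  ⇒  (0, 0, 0, 1, 10)
     R0 -= 2·R3  ⇒  (1, 0, 0, 0, 0)
     R2 -= 11·R3  ⇒  (0, 0, 1, 0, 12)

M[0][4] = 0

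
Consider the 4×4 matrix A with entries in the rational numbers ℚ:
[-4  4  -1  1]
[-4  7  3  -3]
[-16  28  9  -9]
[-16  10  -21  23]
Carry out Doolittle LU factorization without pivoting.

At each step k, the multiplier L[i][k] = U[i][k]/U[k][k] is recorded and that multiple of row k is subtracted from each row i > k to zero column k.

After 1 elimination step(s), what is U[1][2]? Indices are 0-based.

k=0: U[0][0]=-4
  eliminate (1,0): mult=1, new row 1: (0, 3, 4, -4); set L[1][0]=1
  eliminate (2,0): mult=4, new row 2: (0, 12, 13, -13); set L[2][0]=4
  eliminate (3,0): mult=4, new row 3: (0, -6, -17, 19); set L[3][0]=4

U[1][2] = 4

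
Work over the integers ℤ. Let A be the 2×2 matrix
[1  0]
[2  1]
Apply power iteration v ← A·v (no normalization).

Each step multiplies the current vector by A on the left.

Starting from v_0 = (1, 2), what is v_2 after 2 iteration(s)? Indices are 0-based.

v_0 = (1, 2).
v_1 = A·v_0 = (1, 4).
v_2 = A·v_1 = (1, 6).

v_2 = (1, 6)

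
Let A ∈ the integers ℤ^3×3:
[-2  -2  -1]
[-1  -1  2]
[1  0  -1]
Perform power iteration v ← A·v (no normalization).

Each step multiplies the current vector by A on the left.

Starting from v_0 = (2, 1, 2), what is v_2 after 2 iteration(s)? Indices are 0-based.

v_0 = (2, 1, 2).
v_1 = A·v_0 = (-8, 1, 0).
v_2 = A·v_1 = (14, 7, -8).

v_2 = (14, 7, -8)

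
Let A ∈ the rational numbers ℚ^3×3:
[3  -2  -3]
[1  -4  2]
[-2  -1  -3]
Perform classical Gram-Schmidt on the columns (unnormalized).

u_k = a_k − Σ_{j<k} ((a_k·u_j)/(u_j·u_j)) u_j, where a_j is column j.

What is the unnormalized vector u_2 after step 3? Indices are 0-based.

u_2 = (-639/230, 497/230, -71/23)

Step 1: u_0 = a_0 = (3, 1, -2).
Step 2: u_1 = a_1 − (-4/7)·u_0 = (-2/7, -24/7, -15/7).
Step 3: u_2 = a_2 − (-1/14)·u_0 − (3/115)·u_1 = (-639/230, 497/230, -71/23).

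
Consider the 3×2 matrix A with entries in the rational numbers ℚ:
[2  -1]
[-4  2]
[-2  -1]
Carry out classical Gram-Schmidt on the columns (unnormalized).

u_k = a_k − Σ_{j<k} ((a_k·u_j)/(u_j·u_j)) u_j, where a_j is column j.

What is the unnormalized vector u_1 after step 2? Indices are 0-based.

u_1 = (-1/3, 2/3, -5/3)

Step 1: u_0 = a_0 = (2, -4, -2).
Step 2: u_1 = a_1 − (-1/3)·u_0 = (-1/3, 2/3, -5/3).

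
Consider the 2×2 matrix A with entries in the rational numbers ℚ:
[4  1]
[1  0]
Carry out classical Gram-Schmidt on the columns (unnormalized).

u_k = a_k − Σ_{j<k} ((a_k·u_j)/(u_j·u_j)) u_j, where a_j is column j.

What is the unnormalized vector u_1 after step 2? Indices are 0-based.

u_1 = (1/17, -4/17)

Step 1: u_0 = a_0 = (4, 1).
Step 2: u_1 = a_1 − (4/17)·u_0 = (1/17, -4/17).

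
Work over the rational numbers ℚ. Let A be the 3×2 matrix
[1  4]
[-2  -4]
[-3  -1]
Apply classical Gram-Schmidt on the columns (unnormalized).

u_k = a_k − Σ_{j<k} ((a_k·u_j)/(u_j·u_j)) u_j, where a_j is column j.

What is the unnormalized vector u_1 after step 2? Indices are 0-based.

u_1 = (41/14, -13/7, 31/14)

Step 1: u_0 = a_0 = (1, -2, -3).
Step 2: u_1 = a_1 − (15/14)·u_0 = (41/14, -13/7, 31/14).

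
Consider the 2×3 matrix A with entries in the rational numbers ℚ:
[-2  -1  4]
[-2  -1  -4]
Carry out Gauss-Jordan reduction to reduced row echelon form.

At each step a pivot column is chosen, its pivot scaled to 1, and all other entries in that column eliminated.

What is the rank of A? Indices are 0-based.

rank = 2

step 1: normalize row 0 (÷-2) = (1, 1/2, -2)
  row 1: subtract -2×row0 = (0, 0, -8)
skip col 1 (zero from row 1)
step 2: normalize row 1 (÷-8) = (0, 0, 1)
  row 0: subtract -2×row1 = (1, 1/2, 0)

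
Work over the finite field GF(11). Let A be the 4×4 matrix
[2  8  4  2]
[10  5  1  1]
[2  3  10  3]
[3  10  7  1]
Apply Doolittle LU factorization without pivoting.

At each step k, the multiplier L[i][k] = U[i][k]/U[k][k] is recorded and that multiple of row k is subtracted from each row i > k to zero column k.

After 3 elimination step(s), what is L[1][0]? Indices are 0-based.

L[1][0] = 5

k=0: U[0][0]=2
  eliminate (1,0): mult=5, new row 1: (0, 9, 3, 2); set L[1][0]=5
  eliminate (2,0): mult=1, new row 2: (0, 6, 6, 1); set L[2][0]=1
  eliminate (3,0): mult=7, new row 3: (0, 9, 1, 9); set L[3][0]=7
k=1: U[1][1]=9
  eliminate (2,1): mult=8, new row 2: (0, 0, 4, 7); set L[2][1]=8
  eliminate (3,1): mult=1, new row 3: (0, 0, 9, 7); set L[3][1]=1
k=2: U[2][2]=4
  eliminate (3,2): mult=5, new row 3: (0, 0, 0, 5); set L[3][2]=5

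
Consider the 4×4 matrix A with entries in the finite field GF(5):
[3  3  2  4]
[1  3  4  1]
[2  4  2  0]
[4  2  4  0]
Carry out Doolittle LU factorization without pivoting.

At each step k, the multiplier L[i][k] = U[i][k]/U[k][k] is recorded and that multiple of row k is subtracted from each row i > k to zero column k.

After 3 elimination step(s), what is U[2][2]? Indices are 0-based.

U[2][2] = 4

k=0: U[0][0]=3
  eliminate (1,0): mult=2, new row 1: (0, 2, 0, 3); set L[1][0]=2
  eliminate (2,0): mult=4, new row 2: (0, 2, 4, 4); set L[2][0]=4
  eliminate (3,0): mult=3, new row 3: (0, 3, 3, 3); set L[3][0]=3
k=1: U[1][1]=2
  eliminate (2,1): mult=1, new row 2: (0, 0, 4, 1); set L[2][1]=1
  eliminate (3,1): mult=4, new row 3: (0, 0, 3, 1); set L[3][1]=4
k=2: U[2][2]=4
  eliminate (3,2): mult=2, new row 3: (0, 0, 0, 4); set L[3][2]=2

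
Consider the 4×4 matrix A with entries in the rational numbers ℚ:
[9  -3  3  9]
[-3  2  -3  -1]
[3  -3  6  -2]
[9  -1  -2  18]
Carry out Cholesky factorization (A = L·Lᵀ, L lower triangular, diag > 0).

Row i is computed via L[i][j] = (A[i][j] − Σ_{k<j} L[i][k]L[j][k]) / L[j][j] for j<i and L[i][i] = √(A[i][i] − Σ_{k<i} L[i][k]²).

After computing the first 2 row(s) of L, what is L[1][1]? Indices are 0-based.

Step 1: L[0][0] = √(9) = 3.
  L[1][0] = (-3) / L[0][0] = -1.
Step 2: L[1][1] = √(1) = 1.

L[1][1] = 1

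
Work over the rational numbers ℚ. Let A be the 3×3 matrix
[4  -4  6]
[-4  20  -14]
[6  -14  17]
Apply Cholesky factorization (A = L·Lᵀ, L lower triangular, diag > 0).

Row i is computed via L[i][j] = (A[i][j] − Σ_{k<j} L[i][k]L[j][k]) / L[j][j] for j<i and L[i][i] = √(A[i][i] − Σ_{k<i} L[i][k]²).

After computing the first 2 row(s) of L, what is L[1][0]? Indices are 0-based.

Step 1: L[0][0] = √(4) = 2.
  L[1][0] = (-4) / L[0][0] = -2.
Step 2: L[1][1] = √(16) = 4.

L[1][0] = -2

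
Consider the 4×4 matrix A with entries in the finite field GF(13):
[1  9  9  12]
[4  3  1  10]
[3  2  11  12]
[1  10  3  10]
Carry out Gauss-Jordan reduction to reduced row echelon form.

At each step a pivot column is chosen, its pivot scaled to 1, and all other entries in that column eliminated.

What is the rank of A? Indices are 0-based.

[1] R0 /= 1  ⇒  (1, 9, 9, 12)
     R1 -= 4·R0  ⇒  (0, 6, 4, 1)
     R2 -= 3·R0  ⇒  (0, 1, 10, 2)
     R3 -= 1·R0  ⇒  (0, 1, 7, 11)
[2] R1 /= 6  ⇒  (0, 1, 5, 11)
     R0 -= 9·R1  ⇒  (1, 0, 3, 4)
     R2 -= 1·R1  ⇒  (0, 0, 5, 4)
     R3 -= 1·R1  ⇒  (0, 0, 2, 0)
[3] R2 /= 5  ⇒  (0, 0, 1, 6)
     R0 -= 3·R2  ⇒  (1, 0, 0, 12)
     R1 -= 5·R2  ⇒  (0, 1, 0, 7)
     R3 -= 2·R2  ⇒  (0, 0, 0, 1)
[4] R3 /= 1  ⇒  (0, 0, 0, 1)
     R0 -= 12·R3  ⇒  (1, 0, 0, 0)
     R1 -= 7·R3  ⇒  (0, 1, 0, 0)
     R2 -= 6·R3  ⇒  (0, 0, 1, 0)

rank = 4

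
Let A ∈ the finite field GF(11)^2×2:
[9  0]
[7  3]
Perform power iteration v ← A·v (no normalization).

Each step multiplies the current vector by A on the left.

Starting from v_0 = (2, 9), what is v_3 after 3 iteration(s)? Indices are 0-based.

v_0 = (2, 9).
v_1 = A·v_0 = (7, 8).
v_2 = A·v_1 = (8, 7).
v_3 = A·v_2 = (6, 0).

v_3 = (6, 0)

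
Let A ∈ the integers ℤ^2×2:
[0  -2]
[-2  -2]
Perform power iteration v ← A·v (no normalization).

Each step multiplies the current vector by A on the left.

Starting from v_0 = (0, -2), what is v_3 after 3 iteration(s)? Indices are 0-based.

v_0 = (0, -2).
v_1 = A·v_0 = (4, 4).
v_2 = A·v_1 = (-8, -16).
v_3 = A·v_2 = (32, 48).

v_3 = (32, 48)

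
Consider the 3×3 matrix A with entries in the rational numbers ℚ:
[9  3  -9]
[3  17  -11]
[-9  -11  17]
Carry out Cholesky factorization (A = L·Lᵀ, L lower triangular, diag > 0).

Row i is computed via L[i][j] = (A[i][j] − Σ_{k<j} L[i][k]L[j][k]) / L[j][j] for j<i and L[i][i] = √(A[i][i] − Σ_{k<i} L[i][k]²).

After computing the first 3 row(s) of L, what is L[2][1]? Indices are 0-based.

L[2][1] = -2

Step 1: L[0][0] = √(9) = 3.
  L[1][0] = (3) / L[0][0] = 1.
Step 2: L[1][1] = √(16) = 4.
  L[2][0] = (-9) / L[0][0] = -3.
  L[2][1] = (-8) / L[1][1] = -2.
Step 3: L[2][2] = √(4) = 2.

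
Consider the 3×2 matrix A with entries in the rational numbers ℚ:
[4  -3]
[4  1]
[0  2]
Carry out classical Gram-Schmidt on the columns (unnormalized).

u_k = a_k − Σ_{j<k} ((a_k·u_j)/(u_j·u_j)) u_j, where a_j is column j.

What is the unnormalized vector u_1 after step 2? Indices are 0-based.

Step 1: u_0 = a_0 = (4, 4, 0).
Step 2: u_1 = a_1 − (-1/4)·u_0 = (-2, 2, 2).

u_1 = (-2, 2, 2)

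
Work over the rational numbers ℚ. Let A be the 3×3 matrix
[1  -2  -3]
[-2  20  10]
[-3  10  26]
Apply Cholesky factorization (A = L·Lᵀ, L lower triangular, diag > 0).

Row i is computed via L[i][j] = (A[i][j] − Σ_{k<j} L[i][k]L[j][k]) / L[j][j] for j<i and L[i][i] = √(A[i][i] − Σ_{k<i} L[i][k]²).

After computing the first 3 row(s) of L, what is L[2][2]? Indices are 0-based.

L[2][2] = 4

Step 1: L[0][0] = √(1) = 1.
  L[1][0] = (-2) / L[0][0] = -2.
Step 2: L[1][1] = √(16) = 4.
  L[2][0] = (-3) / L[0][0] = -3.
  L[2][1] = (4) / L[1][1] = 1.
Step 3: L[2][2] = √(16) = 4.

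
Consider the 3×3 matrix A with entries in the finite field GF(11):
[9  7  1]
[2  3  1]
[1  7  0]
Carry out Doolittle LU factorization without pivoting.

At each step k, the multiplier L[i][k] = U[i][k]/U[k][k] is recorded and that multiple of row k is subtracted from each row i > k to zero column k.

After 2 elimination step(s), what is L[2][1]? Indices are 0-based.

k=0: U[0][0]=9
  eliminate (1,0): mult=10, new row 1: (0, 10, 2); set L[1][0]=10
  eliminate (2,0): mult=5, new row 2: (0, 5, 6); set L[2][0]=5
k=1: U[1][1]=10
  eliminate (2,1): mult=6, new row 2: (0, 0, 5); set L[2][1]=6

L[2][1] = 6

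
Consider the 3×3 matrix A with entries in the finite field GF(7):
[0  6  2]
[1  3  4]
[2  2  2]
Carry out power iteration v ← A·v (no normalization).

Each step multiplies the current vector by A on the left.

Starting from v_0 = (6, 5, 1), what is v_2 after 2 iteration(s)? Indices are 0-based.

v_0 = (6, 5, 1).
v_1 = A·v_0 = (4, 4, 3).
v_2 = A·v_1 = (2, 0, 1).

v_2 = (2, 0, 1)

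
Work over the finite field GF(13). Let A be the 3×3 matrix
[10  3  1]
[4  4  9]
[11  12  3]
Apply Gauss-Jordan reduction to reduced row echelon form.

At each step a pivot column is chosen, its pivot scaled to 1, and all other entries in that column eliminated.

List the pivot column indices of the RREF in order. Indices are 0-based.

[1] R0 /= 10  ⇒  (1, 12, 4)
     R1 -= 4·R0  ⇒  (0, 8, 6)
     R2 -= 11·R0  ⇒  (0, 10, 11)
[2] R1 /= 8  ⇒  (0, 1, 4)
     R0 -= 12·R1  ⇒  (1, 0, 8)
     R2 -= 10·R1  ⇒  (0, 0, 10)
[3] R2 /= 10  ⇒  (0, 0, 1)
     R0 -= 8·R2  ⇒  (1, 0, 0)
     R1 -= 4·R2  ⇒  (0, 1, 0)

pivot columns: 0, 1, 2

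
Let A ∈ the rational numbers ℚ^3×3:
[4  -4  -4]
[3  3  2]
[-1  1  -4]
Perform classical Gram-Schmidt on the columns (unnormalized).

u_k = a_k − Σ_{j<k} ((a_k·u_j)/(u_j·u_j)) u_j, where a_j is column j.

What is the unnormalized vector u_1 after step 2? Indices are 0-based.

u_1 = (-36/13, 51/13, 9/13)

Step 1: u_0 = a_0 = (4, 3, -1).
Step 2: u_1 = a_1 − (-4/13)·u_0 = (-36/13, 51/13, 9/13).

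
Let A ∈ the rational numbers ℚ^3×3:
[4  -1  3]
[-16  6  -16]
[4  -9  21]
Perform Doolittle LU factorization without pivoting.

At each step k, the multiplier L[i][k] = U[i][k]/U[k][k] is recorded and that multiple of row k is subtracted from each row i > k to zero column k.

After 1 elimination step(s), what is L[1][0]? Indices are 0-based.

L[1][0] = -4

Step 1: pivot at (0,0) is 4.
  row1 ← row1 − (-4)·row0  ⇒  L[1][0]=-4, U row1=(0, 2, -4)
  row2 ← row2 − (1)·row0  ⇒  L[2][0]=1, U row2=(0, -8, 18)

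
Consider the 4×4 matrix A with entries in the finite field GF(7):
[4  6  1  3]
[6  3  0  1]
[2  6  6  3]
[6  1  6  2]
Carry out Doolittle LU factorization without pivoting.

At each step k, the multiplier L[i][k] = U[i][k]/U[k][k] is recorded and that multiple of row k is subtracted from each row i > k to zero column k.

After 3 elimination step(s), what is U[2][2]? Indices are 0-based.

Step 1: pivot at (0,0) is 4.
  row1 ← row1 − (5)·row0  ⇒  L[1][0]=5, U row1=(0, 1, 2, 0)
  row2 ← row2 − (4)·row0  ⇒  L[2][0]=4, U row2=(0, 3, 2, 5)
  row3 ← row3 − (5)·row0  ⇒  L[3][0]=5, U row3=(0, 6, 1, 1)
Step 2: pivot at (1,1) is 1.
  row2 ← row2 − (3)·row1  ⇒  L[2][1]=3, U row2=(0, 0, 3, 5)
  row3 ← row3 − (6)·row1  ⇒  L[3][1]=6, U row3=(0, 0, 3, 1)
Step 3: pivot at (2,2) is 3.
  row3 ← row3 − (1)·row2  ⇒  L[3][2]=1, U row3=(0, 0, 0, 3)

U[2][2] = 3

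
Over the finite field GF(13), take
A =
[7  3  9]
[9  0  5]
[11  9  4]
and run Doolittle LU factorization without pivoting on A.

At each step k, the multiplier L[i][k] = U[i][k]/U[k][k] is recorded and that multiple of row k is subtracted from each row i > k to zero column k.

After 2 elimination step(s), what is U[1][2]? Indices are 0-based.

k=0: U[0][0]=7
  eliminate (1,0): mult=5, new row 1: (0, 11, 12); set L[1][0]=5
  eliminate (2,0): mult=9, new row 2: (0, 8, 1); set L[2][0]=9
k=1: U[1][1]=11
  eliminate (2,1): mult=9, new row 2: (0, 0, 10); set L[2][1]=9

U[1][2] = 12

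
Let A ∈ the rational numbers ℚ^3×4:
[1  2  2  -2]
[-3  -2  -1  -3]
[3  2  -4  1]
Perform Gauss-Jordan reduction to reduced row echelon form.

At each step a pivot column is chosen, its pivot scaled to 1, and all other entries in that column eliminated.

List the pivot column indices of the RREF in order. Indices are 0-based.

[1] R0 /= 1  ⇒  (1, 2, 2, -2)
     R1 -= -3·R0  ⇒  (0, 4, 5, -9)
     R2 -= 3·R0  ⇒  (0, -4, -10, 7)
[2] R1 /= 4  ⇒  (0, 1, 5/4, -9/4)
     R0 -= 2·R1  ⇒  (1, 0, -1/2, 5/2)
     R2 -= -4·R1  ⇒  (0, 0, -5, -2)
[3] R2 /= -5  ⇒  (0, 0, 1, 2/5)
     R0 -= -1/2·R2  ⇒  (1, 0, 0, 27/10)
     R1 -= 5/4·R2  ⇒  (0, 1, 0, -11/4)

pivot columns: 0, 1, 2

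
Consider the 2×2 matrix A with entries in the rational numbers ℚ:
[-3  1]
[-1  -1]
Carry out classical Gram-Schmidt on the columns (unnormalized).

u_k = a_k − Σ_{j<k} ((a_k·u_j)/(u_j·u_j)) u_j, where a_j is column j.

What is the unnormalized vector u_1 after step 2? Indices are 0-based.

Step 1: u_0 = a_0 = (-3, -1).
Step 2: u_1 = a_1 − (-1/5)·u_0 = (2/5, -6/5).

u_1 = (2/5, -6/5)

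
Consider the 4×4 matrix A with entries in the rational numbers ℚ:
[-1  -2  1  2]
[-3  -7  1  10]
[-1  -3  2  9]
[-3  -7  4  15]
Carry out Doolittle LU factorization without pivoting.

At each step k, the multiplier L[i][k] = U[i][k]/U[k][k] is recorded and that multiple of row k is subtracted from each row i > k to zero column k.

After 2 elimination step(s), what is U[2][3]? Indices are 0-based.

U[2][3] = 3

Step 1: pivot at (0,0) is -1.
  row1 ← row1 − (3)·row0  ⇒  L[1][0]=3, U row1=(0, -1, -2, 4)
  row2 ← row2 − (1)·row0  ⇒  L[2][0]=1, U row2=(0, -1, 1, 7)
  row3 ← row3 − (3)·row0  ⇒  L[3][0]=3, U row3=(0, -1, 1, 9)
Step 2: pivot at (1,1) is -1.
  row2 ← row2 − (1)·row1  ⇒  L[2][1]=1, U row2=(0, 0, 3, 3)
  row3 ← row3 − (1)·row1  ⇒  L[3][1]=1, U row3=(0, 0, 3, 5)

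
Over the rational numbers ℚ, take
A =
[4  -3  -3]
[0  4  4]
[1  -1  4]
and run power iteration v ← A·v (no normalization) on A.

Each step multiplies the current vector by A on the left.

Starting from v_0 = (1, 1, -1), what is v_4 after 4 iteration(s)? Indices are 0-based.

v_4 = (1132, -464, 292)

v_0 = (1, 1, -1).
v_1 = A·v_0 = (4, 0, -4).
v_2 = A·v_1 = (28, -16, -12).
v_3 = A·v_2 = (196, -112, -4).
v_4 = A·v_3 = (1132, -464, 292).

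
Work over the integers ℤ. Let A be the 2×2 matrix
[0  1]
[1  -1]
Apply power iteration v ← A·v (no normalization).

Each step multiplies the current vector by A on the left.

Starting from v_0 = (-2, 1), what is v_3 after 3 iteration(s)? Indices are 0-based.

v_0 = (-2, 1).
v_1 = A·v_0 = (1, -3).
v_2 = A·v_1 = (-3, 4).
v_3 = A·v_2 = (4, -7).

v_3 = (4, -7)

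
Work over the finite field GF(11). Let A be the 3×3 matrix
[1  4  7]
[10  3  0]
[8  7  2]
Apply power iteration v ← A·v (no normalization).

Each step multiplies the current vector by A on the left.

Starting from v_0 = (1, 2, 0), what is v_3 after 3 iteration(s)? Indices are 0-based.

v_3 = (10, 0, 4)

v_0 = (1, 2, 0).
v_1 = A·v_0 = (9, 5, 0).
v_2 = A·v_1 = (7, 6, 8).
v_3 = A·v_2 = (10, 0, 4).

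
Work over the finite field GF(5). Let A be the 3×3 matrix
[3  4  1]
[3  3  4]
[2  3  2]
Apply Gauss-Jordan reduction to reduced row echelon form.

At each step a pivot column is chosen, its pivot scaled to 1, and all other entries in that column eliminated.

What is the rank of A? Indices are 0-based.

rank = 3

[1] R0 /= 3  ⇒  (1, 3, 2)
     R1 -= 3·R0  ⇒  (0, 4, 3)
     R2 -= 2·R0  ⇒  (0, 2, 3)
[2] R1 /= 4  ⇒  (0, 1, 2)
     R0 -= 3·R1  ⇒  (1, 0, 1)
     R2 -= 2·R1  ⇒  (0, 0, 4)
[3] R2 /= 4  ⇒  (0, 0, 1)
     R0 -= 1·R2  ⇒  (1, 0, 0)
     R1 -= 2·R2  ⇒  (0, 1, 0)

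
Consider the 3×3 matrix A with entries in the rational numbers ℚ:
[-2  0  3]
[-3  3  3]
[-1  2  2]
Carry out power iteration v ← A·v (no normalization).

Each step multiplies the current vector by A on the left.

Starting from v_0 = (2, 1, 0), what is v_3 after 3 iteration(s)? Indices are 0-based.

v_3 = (-22, -21, -6)

v_0 = (2, 1, 0).
v_1 = A·v_0 = (-4, -3, 0).
v_2 = A·v_1 = (8, 3, -2).
v_3 = A·v_2 = (-22, -21, -6).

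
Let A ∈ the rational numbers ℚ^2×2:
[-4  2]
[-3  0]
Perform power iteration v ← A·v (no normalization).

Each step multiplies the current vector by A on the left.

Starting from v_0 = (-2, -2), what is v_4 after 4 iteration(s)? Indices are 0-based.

v_4 = (56, 24)

v_0 = (-2, -2).
v_1 = A·v_0 = (4, 6).
v_2 = A·v_1 = (-4, -12).
v_3 = A·v_2 = (-8, 12).
v_4 = A·v_3 = (56, 24).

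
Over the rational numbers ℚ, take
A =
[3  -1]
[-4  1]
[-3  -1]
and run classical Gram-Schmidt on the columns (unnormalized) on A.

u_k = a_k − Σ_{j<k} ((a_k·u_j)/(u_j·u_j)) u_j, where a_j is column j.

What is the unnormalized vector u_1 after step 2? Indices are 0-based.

Step 1: u_0 = a_0 = (3, -4, -3).
Step 2: u_1 = a_1 − (-2/17)·u_0 = (-11/17, 9/17, -23/17).

u_1 = (-11/17, 9/17, -23/17)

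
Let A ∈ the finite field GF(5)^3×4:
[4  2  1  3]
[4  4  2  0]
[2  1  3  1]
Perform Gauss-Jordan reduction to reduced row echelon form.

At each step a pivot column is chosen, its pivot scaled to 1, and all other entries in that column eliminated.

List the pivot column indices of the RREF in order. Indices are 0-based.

pivot columns: 0, 1, 3

[1] R0 /= 4  ⇒  (1, 3, 4, 2)
     R1 -= 4·R0  ⇒  (0, 2, 1, 2)
     R2 -= 2·R0  ⇒  (0, 0, 0, 2)
[2] R1 /= 2  ⇒  (0, 1, 3, 1)
     R0 -= 3·R1  ⇒  (1, 0, 0, 4)
column 2 empty below row 2
[3] R2 /= 2  ⇒  (0, 0, 0, 1)
     R0 -= 4·R2  ⇒  (1, 0, 0, 0)
     R1 -= 1·R2  ⇒  (0, 1, 3, 0)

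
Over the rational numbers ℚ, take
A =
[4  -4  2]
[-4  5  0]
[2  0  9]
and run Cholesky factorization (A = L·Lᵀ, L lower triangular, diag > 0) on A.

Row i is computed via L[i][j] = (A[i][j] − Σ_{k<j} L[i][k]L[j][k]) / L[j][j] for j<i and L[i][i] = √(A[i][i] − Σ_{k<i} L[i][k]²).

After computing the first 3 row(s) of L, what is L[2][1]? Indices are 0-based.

L[2][1] = 2

Step 1: L[0][0] = √(4) = 2.
  L[1][0] = (-4) / L[0][0] = -2.
Step 2: L[1][1] = √(1) = 1.
  L[2][0] = (2) / L[0][0] = 1.
  L[2][1] = (2) / L[1][1] = 2.
Step 3: L[2][2] = √(4) = 2.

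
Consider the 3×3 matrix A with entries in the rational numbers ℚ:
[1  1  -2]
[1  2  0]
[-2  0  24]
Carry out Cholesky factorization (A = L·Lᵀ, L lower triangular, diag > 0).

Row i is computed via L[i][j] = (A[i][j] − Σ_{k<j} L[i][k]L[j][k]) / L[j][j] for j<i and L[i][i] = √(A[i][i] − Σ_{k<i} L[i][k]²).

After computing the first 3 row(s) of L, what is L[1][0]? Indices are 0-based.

Step 1: L[0][0] = √(1) = 1.
  L[1][0] = (1) / L[0][0] = 1.
Step 2: L[1][1] = √(1) = 1.
  L[2][0] = (-2) / L[0][0] = -2.
  L[2][1] = (2) / L[1][1] = 2.
Step 3: L[2][2] = √(16) = 4.

L[1][0] = 1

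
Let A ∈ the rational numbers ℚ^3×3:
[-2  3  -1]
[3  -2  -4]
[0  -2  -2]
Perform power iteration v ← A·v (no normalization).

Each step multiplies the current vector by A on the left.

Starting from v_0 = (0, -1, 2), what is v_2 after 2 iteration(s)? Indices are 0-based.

v_2 = (-6, 5, 16)

v_0 = (0, -1, 2).
v_1 = A·v_0 = (-5, -6, -2).
v_2 = A·v_1 = (-6, 5, 16).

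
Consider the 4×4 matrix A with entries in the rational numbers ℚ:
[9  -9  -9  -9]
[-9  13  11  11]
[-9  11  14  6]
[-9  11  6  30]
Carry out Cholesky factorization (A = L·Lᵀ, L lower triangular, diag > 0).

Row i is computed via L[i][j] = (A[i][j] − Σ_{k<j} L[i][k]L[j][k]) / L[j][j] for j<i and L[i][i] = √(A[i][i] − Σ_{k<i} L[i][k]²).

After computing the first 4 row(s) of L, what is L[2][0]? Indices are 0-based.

Step 1: L[0][0] = √(9) = 3.
  L[1][0] = (-9) / L[0][0] = -3.
Step 2: L[1][1] = √(4) = 2.
  L[2][0] = (-9) / L[0][0] = -3.
  L[2][1] = (2) / L[1][1] = 1.
Step 3: L[2][2] = √(4) = 2.
  L[3][0] = (-9) / L[0][0] = -3.
  L[3][1] = (2) / L[1][1] = 1.
  L[3][2] = (-4) / L[2][2] = -2.
Step 4: L[3][3] = √(16) = 4.

L[2][0] = -3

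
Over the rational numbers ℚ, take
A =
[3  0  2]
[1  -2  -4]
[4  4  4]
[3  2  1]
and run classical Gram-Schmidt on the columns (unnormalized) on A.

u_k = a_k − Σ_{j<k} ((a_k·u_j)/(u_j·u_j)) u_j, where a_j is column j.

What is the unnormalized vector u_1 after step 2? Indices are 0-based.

Step 1: u_0 = a_0 = (3, 1, 4, 3).
Step 2: u_1 = a_1 − (4/7)·u_0 = (-12/7, -18/7, 12/7, 2/7).

u_1 = (-12/7, -18/7, 12/7, 2/7)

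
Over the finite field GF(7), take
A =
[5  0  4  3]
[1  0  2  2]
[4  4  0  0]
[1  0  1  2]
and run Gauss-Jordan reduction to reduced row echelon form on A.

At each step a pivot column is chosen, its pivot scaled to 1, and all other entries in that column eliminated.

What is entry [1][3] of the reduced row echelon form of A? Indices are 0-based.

M[1][3] = 5

[1] R0 /= 5  ⇒  (1, 0, 5, 2)
     R1 -= 1·R0  ⇒  (0, 0, 4, 0)
     R2 -= 4·R0  ⇒  (0, 4, 1, 6)
     R3 -= 1·R0  ⇒  (0, 0, 3, 0)
[2] R1 <-> R2
[2] R1 /= 4  ⇒  (0, 1, 2, 5)
[3] R2 /= 4  ⇒  (0, 0, 1, 0)
     R0 -= 5·R2  ⇒  (1, 0, 0, 2)
     R1 -= 2·R2  ⇒  (0, 1, 0, 5)
     R3 -= 3·R2  ⇒  (0, 0, 0, 0)
column 3 empty below row 3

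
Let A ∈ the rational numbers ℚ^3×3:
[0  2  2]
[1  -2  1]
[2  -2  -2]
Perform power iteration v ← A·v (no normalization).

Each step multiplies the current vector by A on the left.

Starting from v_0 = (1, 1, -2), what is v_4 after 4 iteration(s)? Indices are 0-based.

v_0 = (1, 1, -2).
v_1 = A·v_0 = (-2, -3, 4).
v_2 = A·v_1 = (2, 8, -6).
v_3 = A·v_2 = (4, -20, 0).
v_4 = A·v_3 = (-40, 44, 48).

v_4 = (-40, 44, 48)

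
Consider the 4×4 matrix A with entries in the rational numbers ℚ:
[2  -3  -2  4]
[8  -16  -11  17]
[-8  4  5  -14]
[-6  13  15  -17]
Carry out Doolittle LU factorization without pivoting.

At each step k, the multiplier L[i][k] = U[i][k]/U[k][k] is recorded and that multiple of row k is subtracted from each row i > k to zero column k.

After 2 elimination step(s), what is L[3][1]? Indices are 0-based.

L[3][1] = -1

[col 0] pivot 2
  R1 -= 4*R0 → (0, -4, -3, 1)  (L[1][0] := 4)
  R2 -= -4*R0 → (0, -8, -3, 2)  (L[2][0] := -4)
  R3 -= -3*R0 → (0, 4, 9, -5)  (L[3][0] := -3)
[col 1] pivot -4
  R2 -= 2*R1 → (0, 0, 3, 0)  (L[2][1] := 2)
  R3 -= -1*R1 → (0, 0, 6, -4)  (L[3][1] := -1)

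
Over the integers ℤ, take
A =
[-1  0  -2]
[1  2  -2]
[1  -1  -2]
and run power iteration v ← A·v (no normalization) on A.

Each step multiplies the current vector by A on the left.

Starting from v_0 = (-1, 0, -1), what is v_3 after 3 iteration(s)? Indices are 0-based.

v_3 = (5, 1, -8)

v_0 = (-1, 0, -1).
v_1 = A·v_0 = (3, 1, 1).
v_2 = A·v_1 = (-5, 3, 0).
v_3 = A·v_2 = (5, 1, -8).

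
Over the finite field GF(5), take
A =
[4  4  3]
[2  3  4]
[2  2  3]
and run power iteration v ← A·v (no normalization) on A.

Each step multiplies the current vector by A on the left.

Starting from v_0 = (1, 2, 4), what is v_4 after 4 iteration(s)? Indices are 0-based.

v_4 = (3, 2, 3)

v_0 = (1, 2, 4).
v_1 = A·v_0 = (4, 4, 3).
v_2 = A·v_1 = (1, 2, 0).
v_3 = A·v_2 = (2, 3, 1).
v_4 = A·v_3 = (3, 2, 3).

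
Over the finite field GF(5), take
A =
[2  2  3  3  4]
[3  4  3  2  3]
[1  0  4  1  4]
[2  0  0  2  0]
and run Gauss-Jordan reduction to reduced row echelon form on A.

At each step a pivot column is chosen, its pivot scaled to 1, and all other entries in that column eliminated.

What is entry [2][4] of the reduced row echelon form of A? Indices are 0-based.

step 1: normalize row 0 (÷2) = (1, 1, 4, 4, 2)
  row 1: subtract 3×row0 = (0, 1, 1, 0, 2)
  row 2: subtract 1×row0 = (0, 4, 0, 2, 2)
  row 3: subtract 2×row0 = (0, 3, 2, 4, 1)
step 2: normalize row 1 (÷1) = (0, 1, 1, 0, 2)
  row 0: subtract 1×row1 = (1, 0, 3, 4, 0)
  row 2: subtract 4×row1 = (0, 0, 1, 2, 4)
  row 3: subtract 3×row1 = (0, 0, 4, 4, 0)
step 3: normalize row 2 (÷1) = (0, 0, 1, 2, 4)
  row 0: subtract 3×row2 = (1, 0, 0, 3, 3)
  row 1: subtract 1×row2 = (0, 1, 0, 3, 3)
  row 3: subtract 4×row2 = (0, 0, 0, 1, 4)
step 4: normalize row 3 (÷1) = (0, 0, 0, 1, 4)
  row 0: subtract 3×row3 = (1, 0, 0, 0, 1)
  row 1: subtract 3×row3 = (0, 1, 0, 0, 1)
  row 2: subtract 2×row3 = (0, 0, 1, 0, 1)

M[2][4] = 1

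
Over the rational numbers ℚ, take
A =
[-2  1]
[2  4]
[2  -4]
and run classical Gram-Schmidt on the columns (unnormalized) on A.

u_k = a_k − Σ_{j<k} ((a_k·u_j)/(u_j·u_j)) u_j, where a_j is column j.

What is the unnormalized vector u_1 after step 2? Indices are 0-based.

u_1 = (2/3, 13/3, -11/3)

Step 1: u_0 = a_0 = (-2, 2, 2).
Step 2: u_1 = a_1 − (-1/6)·u_0 = (2/3, 13/3, -11/3).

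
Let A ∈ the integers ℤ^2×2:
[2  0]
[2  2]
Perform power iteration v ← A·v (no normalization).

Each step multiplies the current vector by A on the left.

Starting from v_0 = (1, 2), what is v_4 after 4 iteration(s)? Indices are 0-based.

v_4 = (16, 96)

v_0 = (1, 2).
v_1 = A·v_0 = (2, 6).
v_2 = A·v_1 = (4, 16).
v_3 = A·v_2 = (8, 40).
v_4 = A·v_3 = (16, 96).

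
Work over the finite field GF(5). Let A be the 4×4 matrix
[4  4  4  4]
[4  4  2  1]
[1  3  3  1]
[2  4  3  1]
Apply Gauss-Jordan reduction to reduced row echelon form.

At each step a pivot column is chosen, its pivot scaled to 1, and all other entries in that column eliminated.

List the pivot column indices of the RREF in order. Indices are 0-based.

step 1: normalize row 0 (÷4) = (1, 1, 1, 1)
  row 1: subtract 4×row0 = (0, 0, 3, 2)
  row 2: subtract 1×row0 = (0, 2, 2, 0)
  row 3: subtract 2×row0 = (0, 2, 1, 4)
step 2: exchange rows 1,2
step 2: normalize row 1 (÷2) = (0, 1, 1, 0)
  row 0: subtract 1×row1 = (1, 0, 0, 1)
  row 3: subtract 2×row1 = (0, 0, 4, 4)
step 3: normalize row 2 (÷3) = (0, 0, 1, 4)
  row 1: subtract 1×row2 = (0, 1, 0, 1)
  row 3: subtract 4×row2 = (0, 0, 0, 3)
step 4: normalize row 3 (÷3) = (0, 0, 0, 1)
  row 0: subtract 1×row3 = (1, 0, 0, 0)
  row 1: subtract 1×row3 = (0, 1, 0, 0)
  row 2: subtract 4×row3 = (0, 0, 1, 0)

pivot columns: 0, 1, 2, 3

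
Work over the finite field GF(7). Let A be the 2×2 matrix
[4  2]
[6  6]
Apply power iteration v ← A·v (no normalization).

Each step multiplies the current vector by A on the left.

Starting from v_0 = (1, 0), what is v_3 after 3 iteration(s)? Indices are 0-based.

v_0 = (1, 0).
v_1 = A·v_0 = (4, 6).
v_2 = A·v_1 = (0, 4).
v_3 = A·v_2 = (1, 3).

v_3 = (1, 3)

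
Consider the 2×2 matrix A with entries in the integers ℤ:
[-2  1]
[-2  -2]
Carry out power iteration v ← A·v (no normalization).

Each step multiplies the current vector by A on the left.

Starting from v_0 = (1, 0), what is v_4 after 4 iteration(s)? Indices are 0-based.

v_4 = (-28, 32)

v_0 = (1, 0).
v_1 = A·v_0 = (-2, -2).
v_2 = A·v_1 = (2, 8).
v_3 = A·v_2 = (4, -20).
v_4 = A·v_3 = (-28, 32).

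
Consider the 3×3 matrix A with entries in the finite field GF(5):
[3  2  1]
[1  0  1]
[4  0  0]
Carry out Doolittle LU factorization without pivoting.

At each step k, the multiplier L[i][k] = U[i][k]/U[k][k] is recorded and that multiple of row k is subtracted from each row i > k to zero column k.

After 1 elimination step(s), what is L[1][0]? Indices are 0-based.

L[1][0] = 2

Step 1: pivot at (0,0) is 3.
  row1 ← row1 − (2)·row0  ⇒  L[1][0]=2, U row1=(0, 1, 4)
  row2 ← row2 − (3)·row0  ⇒  L[2][0]=3, U row2=(0, 4, 2)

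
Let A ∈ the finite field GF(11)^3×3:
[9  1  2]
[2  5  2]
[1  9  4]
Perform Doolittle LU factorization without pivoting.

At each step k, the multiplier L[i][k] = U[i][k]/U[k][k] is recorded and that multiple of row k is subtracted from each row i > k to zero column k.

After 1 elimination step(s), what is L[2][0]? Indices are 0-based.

[col 0] pivot 9
  R1 -= 10*R0 → (0, 6, 4)  (L[1][0] := 10)
  R2 -= 5*R0 → (0, 4, 5)  (L[2][0] := 5)

L[2][0] = 5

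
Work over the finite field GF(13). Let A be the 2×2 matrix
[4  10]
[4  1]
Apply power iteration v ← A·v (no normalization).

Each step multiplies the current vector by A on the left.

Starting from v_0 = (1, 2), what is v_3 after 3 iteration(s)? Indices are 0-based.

v_0 = (1, 2).
v_1 = A·v_0 = (11, 6).
v_2 = A·v_1 = (0, 11).
v_3 = A·v_2 = (6, 11).

v_3 = (6, 11)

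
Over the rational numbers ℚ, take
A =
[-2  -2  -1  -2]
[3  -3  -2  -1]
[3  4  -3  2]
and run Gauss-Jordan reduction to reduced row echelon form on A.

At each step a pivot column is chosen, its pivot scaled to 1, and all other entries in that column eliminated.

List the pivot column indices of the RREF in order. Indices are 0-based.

[1] R0 /= -2  ⇒  (1, 1, 1/2, 1)
     R1 -= 3·R0  ⇒  (0, -6, -7/2, -4)
     R2 -= 3·R0  ⇒  (0, 1, -9/2, -1)
[2] R1 /= -6  ⇒  (0, 1, 7/12, 2/3)
     R0 -= 1·R1  ⇒  (1, 0, -1/12, 1/3)
     R2 -= 1·R1  ⇒  (0, 0, -61/12, -5/3)
[3] R2 /= -61/12  ⇒  (0, 0, 1, 20/61)
     R0 -= -1/12·R2  ⇒  (1, 0, 0, 22/61)
     R1 -= 7/12·R2  ⇒  (0, 1, 0, 29/61)

pivot columns: 0, 1, 2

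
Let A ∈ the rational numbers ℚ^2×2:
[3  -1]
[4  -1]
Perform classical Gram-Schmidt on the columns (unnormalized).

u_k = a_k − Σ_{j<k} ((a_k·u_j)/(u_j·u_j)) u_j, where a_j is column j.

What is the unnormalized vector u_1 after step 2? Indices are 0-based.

Step 1: u_0 = a_0 = (3, 4).
Step 2: u_1 = a_1 − (-7/25)·u_0 = (-4/25, 3/25).

u_1 = (-4/25, 3/25)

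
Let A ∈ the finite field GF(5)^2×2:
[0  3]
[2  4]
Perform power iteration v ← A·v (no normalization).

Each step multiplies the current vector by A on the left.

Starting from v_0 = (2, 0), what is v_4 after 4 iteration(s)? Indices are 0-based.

v_0 = (2, 0).
v_1 = A·v_0 = (0, 4).
v_2 = A·v_1 = (2, 1).
v_3 = A·v_2 = (3, 3).
v_4 = A·v_3 = (4, 3).

v_4 = (4, 3)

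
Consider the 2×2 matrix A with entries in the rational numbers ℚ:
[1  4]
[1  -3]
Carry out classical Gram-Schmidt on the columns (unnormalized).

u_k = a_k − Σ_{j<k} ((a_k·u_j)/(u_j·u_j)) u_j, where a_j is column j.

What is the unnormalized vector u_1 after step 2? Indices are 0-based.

u_1 = (7/2, -7/2)

Step 1: u_0 = a_0 = (1, 1).
Step 2: u_1 = a_1 − (1/2)·u_0 = (7/2, -7/2).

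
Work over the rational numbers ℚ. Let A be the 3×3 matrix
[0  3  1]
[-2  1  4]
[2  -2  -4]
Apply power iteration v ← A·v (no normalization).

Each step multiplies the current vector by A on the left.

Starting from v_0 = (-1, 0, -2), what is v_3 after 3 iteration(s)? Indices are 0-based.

v_0 = (-1, 0, -2).
v_1 = A·v_0 = (-2, -6, 6).
v_2 = A·v_1 = (-12, 22, -16).
v_3 = A·v_2 = (50, -18, -4).

v_3 = (50, -18, -4)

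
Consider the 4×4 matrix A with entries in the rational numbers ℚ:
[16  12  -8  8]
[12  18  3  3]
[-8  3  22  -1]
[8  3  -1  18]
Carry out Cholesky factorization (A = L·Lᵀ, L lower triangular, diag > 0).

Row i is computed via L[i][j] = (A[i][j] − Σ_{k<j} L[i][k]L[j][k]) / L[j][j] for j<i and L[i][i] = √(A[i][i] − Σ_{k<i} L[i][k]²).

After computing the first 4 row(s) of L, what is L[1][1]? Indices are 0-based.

L[1][1] = 3

Step 1: L[0][0] = √(16) = 4.
  L[1][0] = (12) / L[0][0] = 3.
Step 2: L[1][1] = √(9) = 3.
  L[2][0] = (-8) / L[0][0] = -2.
  L[2][1] = (9) / L[1][1] = 3.
Step 3: L[2][2] = √(9) = 3.
  L[3][0] = (8) / L[0][0] = 2.
  L[3][1] = (-3) / L[1][1] = -1.
  L[3][2] = (6) / L[2][2] = 2.
Step 4: L[3][3] = √(9) = 3.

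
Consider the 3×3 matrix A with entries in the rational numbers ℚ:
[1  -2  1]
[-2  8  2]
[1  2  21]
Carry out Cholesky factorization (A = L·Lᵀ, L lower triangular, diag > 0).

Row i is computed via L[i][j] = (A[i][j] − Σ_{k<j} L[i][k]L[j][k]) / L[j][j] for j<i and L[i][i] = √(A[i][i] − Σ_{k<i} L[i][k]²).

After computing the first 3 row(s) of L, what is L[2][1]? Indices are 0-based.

L[2][1] = 2

Step 1: L[0][0] = √(1) = 1.
  L[1][0] = (-2) / L[0][0] = -2.
Step 2: L[1][1] = √(4) = 2.
  L[2][0] = (1) / L[0][0] = 1.
  L[2][1] = (4) / L[1][1] = 2.
Step 3: L[2][2] = √(16) = 4.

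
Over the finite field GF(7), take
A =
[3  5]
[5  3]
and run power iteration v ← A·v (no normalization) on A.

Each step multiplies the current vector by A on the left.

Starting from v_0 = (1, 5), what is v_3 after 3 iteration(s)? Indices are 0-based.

v_0 = (1, 5).
v_1 = A·v_0 = (0, 6).
v_2 = A·v_1 = (2, 4).
v_3 = A·v_2 = (5, 1).

v_3 = (5, 1)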